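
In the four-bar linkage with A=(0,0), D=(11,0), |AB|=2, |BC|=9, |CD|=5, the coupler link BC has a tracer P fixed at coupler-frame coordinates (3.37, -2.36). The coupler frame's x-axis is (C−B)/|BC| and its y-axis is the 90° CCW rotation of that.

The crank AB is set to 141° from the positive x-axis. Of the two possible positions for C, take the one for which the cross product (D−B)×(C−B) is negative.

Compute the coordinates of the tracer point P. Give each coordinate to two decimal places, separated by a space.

A=(0,0), D=(11.00,0)
B = A + 2.00·(cos141°, sin141°) = (-1.5543, 1.2586)
|BD| = 12.6172
circle(B,9.00) ∩ circle(D,5.00): a=8.5278, h=2.8769
  candidates: C₊=(7.2180,3.2705) cross=36.299; C₋=(6.6440,-2.4546) cross=-36.299
  mode - wants cross < 0 → take C=(6.6440,-2.4546) (cross=-36.299)
ex = (C−B)/|BC| = (0.9109,-0.4126); ey = (0.4126,0.9109)
P = B + 3.37·ex + -2.36·ey = (0.5418,-2.2815)

0.54 -2.28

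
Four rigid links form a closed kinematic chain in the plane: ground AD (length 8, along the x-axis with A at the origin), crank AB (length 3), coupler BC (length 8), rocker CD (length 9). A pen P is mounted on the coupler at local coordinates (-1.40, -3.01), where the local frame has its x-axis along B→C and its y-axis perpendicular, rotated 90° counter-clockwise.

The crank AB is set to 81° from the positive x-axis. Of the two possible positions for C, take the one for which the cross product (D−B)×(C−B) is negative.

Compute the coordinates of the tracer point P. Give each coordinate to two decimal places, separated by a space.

-2.55 4.34

A=(0,0), D=(8.00,0)
B = A + 3.00·(cos81°, sin81°) = (0.4693, 2.9631)
|BD| = 8.0927
circle(B,8.00) ∩ circle(D,9.00): a=2.9960, h=7.4178
  candidates: C₊=(5.9732,8.7688) cross=60.030; C₋=(0.5413,-5.0366) cross=-60.030
  mode - wants cross < 0 → take C=(0.5413,-5.0366) (cross=-60.030)
ex = (C−B)/|BC| = (0.0090,-1.0000); ey = (1.0000,0.0090)
P = B + -1.40·ex + -3.01·ey = (-2.5532,4.3359)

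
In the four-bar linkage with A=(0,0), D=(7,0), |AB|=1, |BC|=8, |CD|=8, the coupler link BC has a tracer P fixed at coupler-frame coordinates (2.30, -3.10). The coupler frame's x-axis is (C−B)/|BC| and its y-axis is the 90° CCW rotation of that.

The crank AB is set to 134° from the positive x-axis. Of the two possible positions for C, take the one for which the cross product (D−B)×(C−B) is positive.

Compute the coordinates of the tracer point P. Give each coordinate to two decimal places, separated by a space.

3.16 0.88

A=(0,0), D=(7.00,0)
B = A + 1.00·(cos134°, sin134°) = (-0.6947, 0.7193)
|BD| = 7.7282
circle(B,8.00) ∩ circle(D,8.00): a=3.8641, h=7.0049
  candidates: C₊=(3.8047,7.3342) cross=54.135; C₋=(2.5007,-6.6148) cross=-54.135
  mode + wants cross > 0 → take C=(3.8047,7.3342) (cross=54.135)
ex = (C−B)/|BC| = (0.5624,0.8269); ey = (-0.8269,0.5624)
P = B + 2.30·ex + -3.10·ey = (3.1621,0.8776)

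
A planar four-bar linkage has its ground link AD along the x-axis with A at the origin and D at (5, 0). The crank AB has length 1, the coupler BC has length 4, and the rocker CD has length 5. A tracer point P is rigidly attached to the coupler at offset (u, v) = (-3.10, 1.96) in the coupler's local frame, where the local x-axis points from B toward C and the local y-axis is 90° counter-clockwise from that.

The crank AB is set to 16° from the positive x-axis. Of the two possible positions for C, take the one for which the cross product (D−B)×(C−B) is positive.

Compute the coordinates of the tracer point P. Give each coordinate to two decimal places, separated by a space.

A=(0,0), D=(5.00,0)
B = A + 1.00·(cos16°, sin16°) = (0.9613, 0.2756)
|BD| = 4.0481
circle(B,4.00) ∩ circle(D,5.00): a=0.9124, h=3.8945
  candidates: C₊=(2.1368,4.0990) cross=15.766; C₋=(1.6064,-3.6720) cross=-15.766
  mode + wants cross > 0 → take C=(2.1368,4.0990) (cross=15.766)
ex = (C−B)/|BC| = (0.2939,0.9558); ey = (-0.9558,0.2939)
P = B + -3.10·ex + 1.96·ey = (-1.8232,-2.1115)

-1.82 -2.11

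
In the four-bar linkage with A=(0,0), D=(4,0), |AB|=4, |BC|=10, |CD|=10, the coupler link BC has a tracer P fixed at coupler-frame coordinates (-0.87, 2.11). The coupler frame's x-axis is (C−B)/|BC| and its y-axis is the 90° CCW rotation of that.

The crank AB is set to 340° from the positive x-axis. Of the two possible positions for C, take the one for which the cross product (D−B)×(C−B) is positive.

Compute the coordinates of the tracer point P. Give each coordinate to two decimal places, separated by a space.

A=(0,0), D=(4.00,0)
B = A + 4.00·(cos340°, sin340°) = (3.7588, -1.3681)
|BD| = 1.3892
circle(B,10.00) ∩ circle(D,10.00): a=0.6946, h=9.9758
  candidates: C₊=(-5.9449,1.0482) cross=13.858; C₋=(13.7037,-2.4163) cross=-13.858
  mode + wants cross > 0 → take C=(-5.9449,1.0482) (cross=13.858)
ex = (C−B)/|BC| = (-0.9704,0.2416); ey = (-0.2416,-0.9704)
P = B + -0.87·ex + 2.11·ey = (4.0931,-3.6258)

4.09 -3.63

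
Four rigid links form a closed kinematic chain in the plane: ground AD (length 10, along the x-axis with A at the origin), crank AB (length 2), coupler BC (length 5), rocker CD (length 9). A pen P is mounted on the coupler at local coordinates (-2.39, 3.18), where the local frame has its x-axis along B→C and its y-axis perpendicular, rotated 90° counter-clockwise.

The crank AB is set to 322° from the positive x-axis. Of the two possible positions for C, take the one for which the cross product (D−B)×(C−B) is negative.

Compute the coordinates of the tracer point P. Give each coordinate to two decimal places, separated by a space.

3.78 2.08

A=(0,0), D=(10.00,0)
B = A + 2.00·(cos322°, sin322°) = (1.5760, -1.2313)
|BD| = 8.5135
circle(B,5.00) ∩ circle(D,9.00): a=0.9679, h=4.9054
  candidates: C₊=(1.8242,3.7625) cross=41.762; C₋=(3.2432,-5.9452) cross=-41.762
  mode - wants cross < 0 → take C=(3.2432,-5.9452) (cross=-41.762)
ex = (C−B)/|BC| = (0.3334,-0.9428); ey = (0.9428,0.3334)
P = B + -2.39·ex + 3.18·ey = (3.7771,2.0822)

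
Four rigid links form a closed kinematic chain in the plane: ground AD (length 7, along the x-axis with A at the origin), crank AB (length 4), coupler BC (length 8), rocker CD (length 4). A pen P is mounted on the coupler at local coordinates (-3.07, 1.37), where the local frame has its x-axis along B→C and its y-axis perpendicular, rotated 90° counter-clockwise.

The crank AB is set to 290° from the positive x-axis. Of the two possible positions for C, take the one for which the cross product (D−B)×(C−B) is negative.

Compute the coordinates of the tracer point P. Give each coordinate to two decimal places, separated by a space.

A=(0,0), D=(7.00,0)
B = A + 4.00·(cos290°, sin290°) = (1.3681, -3.7588)
|BD| = 6.7710
circle(B,8.00) ∩ circle(D,4.00): a=6.9300, h=3.9968
  candidates: C₊=(4.9135,3.4127) cross=27.063; C₋=(9.3510,-3.2362) cross=-27.063
  mode - wants cross < 0 → take C=(9.3510,-3.2362) (cross=-27.063)
ex = (C−B)/|BC| = (0.9979,0.0653); ey = (-0.0653,0.9979)
P = B + -3.07·ex + 1.37·ey = (-1.7849,-2.5922)

-1.78 -2.59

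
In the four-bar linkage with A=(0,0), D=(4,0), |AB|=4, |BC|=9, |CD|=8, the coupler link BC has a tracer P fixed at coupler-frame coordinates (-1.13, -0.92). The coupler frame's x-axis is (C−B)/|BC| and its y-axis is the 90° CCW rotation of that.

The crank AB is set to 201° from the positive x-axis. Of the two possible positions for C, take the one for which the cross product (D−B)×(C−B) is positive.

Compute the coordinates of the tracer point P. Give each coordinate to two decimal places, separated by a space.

A=(0,0), D=(4.00,0)
B = A + 4.00·(cos201°, sin201°) = (-3.7343, -1.4335)
|BD| = 7.8660
circle(B,9.00) ∩ circle(D,8.00): a=5.0136, h=7.4742
  candidates: C₊=(-0.1667,6.8292) cross=58.792; C₋=(2.5574,-7.8689) cross=-58.792
  mode + wants cross > 0 → take C=(-0.1667,6.8292) (cross=58.792)
ex = (C−B)/|BC| = (0.3964,0.9181); ey = (-0.9181,0.3964)
P = B + -1.13·ex + -0.92·ey = (-3.3376,-2.8356)

-3.34 -2.84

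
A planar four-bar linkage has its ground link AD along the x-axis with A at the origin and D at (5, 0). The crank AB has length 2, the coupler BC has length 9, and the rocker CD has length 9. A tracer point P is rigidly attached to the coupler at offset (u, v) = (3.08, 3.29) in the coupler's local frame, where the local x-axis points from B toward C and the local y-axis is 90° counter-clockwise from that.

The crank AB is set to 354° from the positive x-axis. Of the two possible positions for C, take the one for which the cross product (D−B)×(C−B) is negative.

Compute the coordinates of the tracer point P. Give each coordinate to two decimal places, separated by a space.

A=(0,0), D=(5.00,0)
B = A + 2.00·(cos354°, sin354°) = (1.9890, -0.2091)
|BD| = 3.0182
circle(B,9.00) ∩ circle(D,9.00): a=1.5091, h=8.8726
  candidates: C₊=(2.8800,8.7467) cross=26.779; C₋=(4.1091,-8.9558) cross=-26.779
  mode - wants cross < 0 → take C=(4.1091,-8.9558) (cross=-26.779)
ex = (C−B)/|BC| = (0.2356,-0.9719); ey = (0.9719,0.2356)
P = B + 3.08·ex + 3.29·ey = (5.9120,-2.4274)

5.91 -2.43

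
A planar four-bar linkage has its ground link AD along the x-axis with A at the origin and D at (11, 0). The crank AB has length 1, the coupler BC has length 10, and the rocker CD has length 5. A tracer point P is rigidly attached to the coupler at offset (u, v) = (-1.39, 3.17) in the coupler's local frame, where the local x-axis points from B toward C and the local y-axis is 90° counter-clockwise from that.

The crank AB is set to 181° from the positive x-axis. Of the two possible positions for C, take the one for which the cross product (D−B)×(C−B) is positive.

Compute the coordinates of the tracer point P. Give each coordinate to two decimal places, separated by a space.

A=(0,0), D=(11.00,0)
B = A + 1.00·(cos181°, sin181°) = (-0.9998, -0.0175)
|BD| = 11.9999
circle(B,10.00) ∩ circle(D,5.00): a=9.1250, h=4.0908
  candidates: C₊=(8.1192,4.0867) cross=49.090; C₋=(8.1311,-4.0950) cross=-49.090
  mode + wants cross > 0 → take C=(8.1192,4.0867) (cross=49.090)
ex = (C−B)/|BC| = (0.9119,0.4104); ey = (-0.4104,0.9119)
P = B + -1.39·ex + 3.17·ey = (-3.5684,2.3028)

-3.57 2.30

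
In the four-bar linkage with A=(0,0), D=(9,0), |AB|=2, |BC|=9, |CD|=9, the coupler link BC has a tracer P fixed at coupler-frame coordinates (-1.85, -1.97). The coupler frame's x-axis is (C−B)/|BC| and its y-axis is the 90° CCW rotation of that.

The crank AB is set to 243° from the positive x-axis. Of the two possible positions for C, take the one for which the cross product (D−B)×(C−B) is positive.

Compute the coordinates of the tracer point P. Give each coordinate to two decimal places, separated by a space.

A=(0,0), D=(9.00,0)
B = A + 2.00·(cos243°, sin243°) = (-0.9080, -1.7820)
|BD| = 10.0670
circle(B,9.00) ∩ circle(D,9.00): a=5.0335, h=7.4608
  candidates: C₊=(2.7253,6.4520) cross=75.108; C₋=(5.3667,-8.2340) cross=-75.108
  mode + wants cross > 0 → take C=(2.7253,6.4520) (cross=75.108)
ex = (C−B)/|BC| = (0.4037,0.9149); ey = (-0.9149,0.4037)
P = B + -1.85·ex + -1.97·ey = (0.1475,-4.2699)

0.15 -4.27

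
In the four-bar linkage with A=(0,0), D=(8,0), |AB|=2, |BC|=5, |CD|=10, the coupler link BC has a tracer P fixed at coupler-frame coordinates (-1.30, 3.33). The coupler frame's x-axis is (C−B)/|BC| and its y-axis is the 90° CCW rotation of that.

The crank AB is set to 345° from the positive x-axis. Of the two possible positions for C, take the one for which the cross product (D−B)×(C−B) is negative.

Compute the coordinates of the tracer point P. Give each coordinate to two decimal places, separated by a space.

5.42 -1.28

A=(0,0), D=(8.00,0)
B = A + 2.00·(cos345°, sin345°) = (1.9319, -0.5176)
|BD| = 6.0902
circle(B,5.00) ∩ circle(D,10.00): a=-3.1124, h=3.9132
  candidates: C₊=(-1.5018,3.1169) cross=23.832; C₋=(-0.8366,-4.6812) cross=-23.832
  mode - wants cross < 0 → take C=(-0.8366,-4.6812) (cross=-23.832)
ex = (C−B)/|BC| = (-0.5537,-0.8327); ey = (0.8327,-0.5537)
P = B + -1.30·ex + 3.33·ey = (5.4246,-1.2789)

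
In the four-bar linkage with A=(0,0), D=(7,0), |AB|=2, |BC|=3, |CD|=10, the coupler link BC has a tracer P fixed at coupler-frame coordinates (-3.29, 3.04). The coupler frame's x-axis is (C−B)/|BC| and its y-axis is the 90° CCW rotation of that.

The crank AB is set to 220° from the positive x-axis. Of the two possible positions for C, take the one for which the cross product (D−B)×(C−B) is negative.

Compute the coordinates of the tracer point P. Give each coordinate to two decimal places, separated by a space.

2.04 1.42

A=(0,0), D=(7.00,0)
B = A + 2.00·(cos220°, sin220°) = (-1.5321, -1.2856)
|BD| = 8.6284
circle(B,3.00) ∩ circle(D,10.00): a=-0.9591, h=2.8426
  candidates: C₊=(-2.9040,1.3824) cross=24.527; C₋=(-2.0569,-4.2393) cross=-24.527
  mode - wants cross < 0 → take C=(-2.0569,-4.2393) (cross=-24.527)
ex = (C−B)/|BC| = (-0.1750,-0.9846); ey = (0.9846,-0.1750)
P = B + -3.29·ex + 3.04·ey = (2.0366,1.4218)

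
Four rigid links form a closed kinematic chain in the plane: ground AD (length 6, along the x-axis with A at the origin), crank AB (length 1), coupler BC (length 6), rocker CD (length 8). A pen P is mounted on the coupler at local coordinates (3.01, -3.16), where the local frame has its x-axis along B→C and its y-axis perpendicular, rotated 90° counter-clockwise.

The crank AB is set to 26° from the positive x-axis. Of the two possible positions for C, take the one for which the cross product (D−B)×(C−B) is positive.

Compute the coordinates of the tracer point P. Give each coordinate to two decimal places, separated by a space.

4.22 3.26

A=(0,0), D=(6.00,0)
B = A + 1.00·(cos26°, sin26°) = (0.8988, 0.4384)
|BD| = 5.1200
circle(B,6.00) ∩ circle(D,8.00): a=-0.1744, h=5.9975
  candidates: C₊=(1.2386,6.4287) cross=30.707; C₋=(0.2116,-5.5221) cross=-30.707
  mode + wants cross > 0 → take C=(1.2386,6.4287) (cross=30.707)
ex = (C−B)/|BC| = (0.0566,0.9984); ey = (-0.9984,0.0566)
P = B + 3.01·ex + -3.16·ey = (4.2242,3.2646)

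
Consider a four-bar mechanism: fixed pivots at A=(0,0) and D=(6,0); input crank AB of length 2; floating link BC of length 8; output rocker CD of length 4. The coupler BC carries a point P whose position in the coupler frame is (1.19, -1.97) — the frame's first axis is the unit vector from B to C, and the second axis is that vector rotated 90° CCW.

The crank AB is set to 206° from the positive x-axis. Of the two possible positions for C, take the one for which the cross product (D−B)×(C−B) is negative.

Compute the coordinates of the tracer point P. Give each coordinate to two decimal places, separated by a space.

A=(0,0), D=(6.00,0)
B = A + 2.00·(cos206°, sin206°) = (-1.7976, -0.8767)
|BD| = 7.8467
circle(B,8.00) ∩ circle(D,4.00): a=6.9820, h=3.9054
  candidates: C₊=(4.7043,3.7843) cross=30.645; C₋=(5.5770,-3.9776) cross=-30.645
  mode - wants cross < 0 → take C=(5.5770,-3.9776) (cross=-30.645)
ex = (C−B)/|BC| = (0.9218,-0.3876); ey = (0.3876,0.9218)
P = B + 1.19·ex + -1.97·ey = (-1.4642,-3.1540)

-1.46 -3.15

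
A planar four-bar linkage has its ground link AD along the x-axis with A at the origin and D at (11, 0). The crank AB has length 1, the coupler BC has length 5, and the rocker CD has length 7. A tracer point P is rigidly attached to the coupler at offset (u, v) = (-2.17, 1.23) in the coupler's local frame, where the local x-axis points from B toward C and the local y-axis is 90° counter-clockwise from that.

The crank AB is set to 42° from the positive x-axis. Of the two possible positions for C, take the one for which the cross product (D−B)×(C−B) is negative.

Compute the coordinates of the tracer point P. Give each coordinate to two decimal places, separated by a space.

A=(0,0), D=(11.00,0)
B = A + 1.00·(cos42°, sin42°) = (0.7431, 0.6691)
|BD| = 10.2787
circle(B,5.00) ∩ circle(D,7.00): a=3.9719, h=3.0372
  candidates: C₊=(4.9043,3.4413) cross=31.218; C₋=(4.5089,-2.6201) cross=-31.218
  mode - wants cross < 0 → take C=(4.5089,-2.6201) (cross=-31.218)
ex = (C−B)/|BC| = (0.7531,-0.6579); ey = (0.6579,0.7531)
P = B + -2.17·ex + 1.23·ey = (-0.0820,3.0230)

-0.08 3.02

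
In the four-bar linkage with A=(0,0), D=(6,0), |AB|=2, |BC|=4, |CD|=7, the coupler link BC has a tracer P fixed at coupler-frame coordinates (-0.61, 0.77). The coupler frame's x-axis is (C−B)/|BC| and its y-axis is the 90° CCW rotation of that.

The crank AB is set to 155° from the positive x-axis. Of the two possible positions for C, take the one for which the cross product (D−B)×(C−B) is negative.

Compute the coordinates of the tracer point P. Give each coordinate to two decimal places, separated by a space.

-1.31 1.69

A=(0,0), D=(6.00,0)
B = A + 2.00·(cos155°, sin155°) = (-1.8126, 0.8452)
|BD| = 7.8582
circle(B,4.00) ∩ circle(D,7.00): a=1.8294, h=3.5572
  candidates: C₊=(0.3888,4.1850) cross=27.953; C₋=(-0.3765,-2.8881) cross=-27.953
  mode - wants cross < 0 → take C=(-0.3765,-2.8881) (cross=-27.953)
ex = (C−B)/|BC| = (0.3590,-0.9333); ey = (0.9333,0.3590)
P = B + -0.61·ex + 0.77·ey = (-1.3130,1.6910)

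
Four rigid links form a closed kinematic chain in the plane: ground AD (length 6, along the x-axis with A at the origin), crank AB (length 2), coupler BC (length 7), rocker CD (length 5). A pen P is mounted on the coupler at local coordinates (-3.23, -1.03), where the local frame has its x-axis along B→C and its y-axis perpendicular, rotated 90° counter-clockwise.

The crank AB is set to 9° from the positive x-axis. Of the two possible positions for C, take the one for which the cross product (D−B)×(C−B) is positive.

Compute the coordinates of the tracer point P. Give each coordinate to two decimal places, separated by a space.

0.17 -2.55

A=(0,0), D=(6.00,0)
B = A + 2.00·(cos9°, sin9°) = (1.9754, 0.3129)
|BD| = 4.0368
circle(B,7.00) ∩ circle(D,5.00): a=4.9911, h=4.9081
  candidates: C₊=(7.3318,4.8194) cross=19.813; C₋=(6.5710,-4.9673) cross=-19.813
  mode + wants cross > 0 → take C=(7.3318,4.8194) (cross=19.813)
ex = (C−B)/|BC| = (0.7652,0.6438); ey = (-0.6438,0.7652)
P = B + -3.23·ex + -1.03·ey = (0.1669,-2.5547)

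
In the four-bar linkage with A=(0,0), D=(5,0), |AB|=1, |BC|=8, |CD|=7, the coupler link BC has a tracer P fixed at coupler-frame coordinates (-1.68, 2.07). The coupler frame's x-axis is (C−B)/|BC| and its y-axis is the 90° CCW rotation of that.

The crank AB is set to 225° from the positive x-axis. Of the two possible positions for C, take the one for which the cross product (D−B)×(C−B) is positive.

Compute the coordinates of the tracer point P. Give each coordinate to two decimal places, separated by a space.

A=(0,0), D=(5.00,0)
B = A + 1.00·(cos225°, sin225°) = (-0.7071, -0.7071)
|BD| = 5.7507
circle(B,8.00) ∩ circle(D,7.00): a=4.1796, h=6.8214
  candidates: C₊=(2.6020,6.5764) cross=39.228; C₋=(4.2795,-6.9628) cross=-39.228
  mode + wants cross > 0 → take C=(2.6020,6.5764) (cross=39.228)
ex = (C−B)/|BC| = (0.4136,0.9104); ey = (-0.9104,0.4136)
P = B + -1.68·ex + 2.07·ey = (-3.2866,-1.3804)

-3.29 -1.38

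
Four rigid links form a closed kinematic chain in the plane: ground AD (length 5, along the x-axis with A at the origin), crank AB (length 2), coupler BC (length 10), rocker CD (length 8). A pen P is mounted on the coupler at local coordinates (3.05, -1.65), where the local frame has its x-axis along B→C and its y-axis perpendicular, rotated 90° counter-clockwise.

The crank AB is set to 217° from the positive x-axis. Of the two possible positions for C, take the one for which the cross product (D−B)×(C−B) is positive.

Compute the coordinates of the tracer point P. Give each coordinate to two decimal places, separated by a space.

A=(0,0), D=(5.00,0)
B = A + 2.00·(cos217°, sin217°) = (-1.5973, -1.2036)
|BD| = 6.7062
circle(B,10.00) ∩ circle(D,8.00): a=6.0372, h=7.9720
  candidates: C₊=(2.9111,7.7225) cross=53.461; C₋=(5.7727,-7.9626) cross=-53.461
  mode + wants cross > 0 → take C=(2.9111,7.7225) (cross=53.461)
ex = (C−B)/|BC| = (0.4508,0.8926); ey = (-0.8926,0.4508)
P = B + 3.05·ex + -1.65·ey = (1.2506,0.7750)

1.25 0.77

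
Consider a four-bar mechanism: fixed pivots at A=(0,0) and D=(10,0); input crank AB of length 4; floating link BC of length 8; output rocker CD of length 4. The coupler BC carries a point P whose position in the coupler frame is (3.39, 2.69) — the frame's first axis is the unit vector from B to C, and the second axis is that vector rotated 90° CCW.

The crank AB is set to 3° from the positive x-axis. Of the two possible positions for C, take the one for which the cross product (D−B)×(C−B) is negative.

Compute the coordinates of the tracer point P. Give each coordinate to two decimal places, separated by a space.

8.29 0.77

A=(0,0), D=(10.00,0)
B = A + 4.00·(cos3°, sin3°) = (3.9945, 0.2093)
|BD| = 6.0091
circle(B,8.00) ∩ circle(D,4.00): a=6.9985, h=3.8757
  candidates: C₊=(11.1238,3.8389) cross=23.290; C₋=(10.8537,-3.9078) cross=-23.290
  mode - wants cross < 0 → take C=(10.8537,-3.9078) (cross=-23.290)
ex = (C−B)/|BC| = (0.8574,-0.5146); ey = (0.5146,0.8574)
P = B + 3.39·ex + 2.69·ey = (8.2855,0.7711)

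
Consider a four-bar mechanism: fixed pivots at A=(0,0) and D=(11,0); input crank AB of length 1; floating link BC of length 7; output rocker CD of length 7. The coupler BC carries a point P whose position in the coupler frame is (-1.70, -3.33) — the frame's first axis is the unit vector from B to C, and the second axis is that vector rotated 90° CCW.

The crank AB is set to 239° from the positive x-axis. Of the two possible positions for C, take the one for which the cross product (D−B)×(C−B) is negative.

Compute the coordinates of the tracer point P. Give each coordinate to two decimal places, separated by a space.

A=(0,0), D=(11.00,0)
B = A + 1.00·(cos239°, sin239°) = (-0.5150, -0.8572)
|BD| = 11.5469
circle(B,7.00) ∩ circle(D,7.00): a=5.7734, h=3.9582
  candidates: C₊=(4.9487,3.5187) cross=45.705; C₋=(5.5363,-4.3759) cross=-45.705
  mode - wants cross < 0 → take C=(5.5363,-4.3759) (cross=-45.705)
ex = (C−B)/|BC| = (0.8645,-0.5027); ey = (0.5027,0.8645)
P = B + -1.70·ex + -3.33·ey = (-3.6585,-2.8813)

-3.66 -2.88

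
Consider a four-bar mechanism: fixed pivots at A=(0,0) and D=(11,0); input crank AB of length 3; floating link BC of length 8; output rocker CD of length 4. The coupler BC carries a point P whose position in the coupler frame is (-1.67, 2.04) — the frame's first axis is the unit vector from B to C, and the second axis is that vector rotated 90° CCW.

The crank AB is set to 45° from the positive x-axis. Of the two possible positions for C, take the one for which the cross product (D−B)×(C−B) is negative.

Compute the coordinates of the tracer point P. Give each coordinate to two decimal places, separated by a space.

2.13 4.76

A=(0,0), D=(11.00,0)
B = A + 3.00·(cos45°, sin45°) = (2.1213, 2.1213)
|BD| = 9.1286
circle(B,8.00) ∩ circle(D,4.00): a=7.1934, h=3.5007
  candidates: C₊=(9.9313,3.8546) cross=31.957; C₋=(8.3043,-2.9552) cross=-31.957
  mode - wants cross < 0 → take C=(8.3043,-2.9552) (cross=-31.957)
ex = (C−B)/|BC| = (0.7729,-0.6346); ey = (0.6346,0.7729)
P = B + -1.67·ex + 2.04·ey = (2.1251,4.7577)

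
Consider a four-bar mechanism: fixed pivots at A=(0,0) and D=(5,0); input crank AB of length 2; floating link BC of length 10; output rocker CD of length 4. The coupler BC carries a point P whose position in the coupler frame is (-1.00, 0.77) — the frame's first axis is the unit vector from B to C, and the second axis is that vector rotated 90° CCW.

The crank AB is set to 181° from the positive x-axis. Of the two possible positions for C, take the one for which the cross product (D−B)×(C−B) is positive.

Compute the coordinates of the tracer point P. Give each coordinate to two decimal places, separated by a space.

-3.19 0.38

A=(0,0), D=(5.00,0)
B = A + 2.00·(cos181°, sin181°) = (-1.9997, -0.0349)
|BD| = 6.9998
circle(B,10.00) ∩ circle(D,4.00): a=9.5001, h=3.1223
  candidates: C₊=(7.4847,3.1347) cross=21.855; C₋=(7.5158,-3.1098) cross=-21.855
  mode + wants cross > 0 → take C=(7.4847,3.1347) (cross=21.855)
ex = (C−B)/|BC| = (0.9484,0.3170); ey = (-0.3170,0.9484)
P = B + -1.00·ex + 0.77·ey = (-3.1922,0.3784)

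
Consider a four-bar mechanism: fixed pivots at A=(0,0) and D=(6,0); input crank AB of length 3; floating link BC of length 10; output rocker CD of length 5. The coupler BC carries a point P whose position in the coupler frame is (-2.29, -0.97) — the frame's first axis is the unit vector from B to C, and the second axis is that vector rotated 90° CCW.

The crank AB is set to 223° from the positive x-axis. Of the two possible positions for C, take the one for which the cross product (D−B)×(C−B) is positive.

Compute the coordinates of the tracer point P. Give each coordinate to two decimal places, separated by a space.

A=(0,0), D=(6.00,0)
B = A + 3.00·(cos223°, sin223°) = (-2.1941, -2.0460)
|BD| = 8.4456
circle(B,10.00) ∩ circle(D,5.00): a=8.6630, h=4.9953
  candidates: C₊=(5.0007,4.8991) cross=42.188; C₋=(7.4210,-4.7938) cross=-42.188
  mode + wants cross > 0 → take C=(5.0007,4.8991) (cross=42.188)
ex = (C−B)/|BC| = (0.7195,0.6945); ey = (-0.6945,0.7195)
P = B + -2.29·ex + -0.97·ey = (-3.1680,-4.3343)

-3.17 -4.33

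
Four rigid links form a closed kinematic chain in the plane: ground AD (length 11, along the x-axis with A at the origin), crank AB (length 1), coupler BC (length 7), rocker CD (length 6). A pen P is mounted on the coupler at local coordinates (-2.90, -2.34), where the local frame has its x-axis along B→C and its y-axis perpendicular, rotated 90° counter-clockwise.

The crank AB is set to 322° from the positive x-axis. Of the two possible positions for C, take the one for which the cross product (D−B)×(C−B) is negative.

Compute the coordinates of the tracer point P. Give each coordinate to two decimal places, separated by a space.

-2.91 -1.11

A=(0,0), D=(11.00,0)
B = A + 1.00·(cos322°, sin322°) = (0.7880, -0.6157)
|BD| = 10.2305
circle(B,7.00) ∩ circle(D,6.00): a=5.7506, h=3.9913
  candidates: C₊=(6.2880,3.7145) cross=40.833; C₋=(6.7684,-4.2537) cross=-40.833
  mode - wants cross < 0 → take C=(6.7684,-4.2537) (cross=-40.833)
ex = (C−B)/|BC| = (0.8543,-0.5197); ey = (0.5197,0.8543)
P = B + -2.90·ex + -2.34·ey = (-2.9057,-1.1077)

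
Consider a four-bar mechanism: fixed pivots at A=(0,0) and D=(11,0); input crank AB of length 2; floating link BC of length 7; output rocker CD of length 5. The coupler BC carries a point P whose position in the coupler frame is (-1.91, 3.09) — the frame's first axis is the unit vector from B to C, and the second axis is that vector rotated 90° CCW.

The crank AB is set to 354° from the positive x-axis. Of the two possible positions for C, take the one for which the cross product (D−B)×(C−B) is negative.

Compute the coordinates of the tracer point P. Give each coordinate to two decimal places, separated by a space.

2.02 3.42

A=(0,0), D=(11.00,0)
B = A + 2.00·(cos354°, sin354°) = (1.9890, -0.2091)
|BD| = 9.0134
circle(B,7.00) ∩ circle(D,5.00): a=5.8380, h=3.8623
  candidates: C₊=(7.7359,3.7876) cross=34.812; C₋=(7.9151,-3.9349) cross=-34.812
  mode - wants cross < 0 → take C=(7.9151,-3.9349) (cross=-34.812)
ex = (C−B)/|BC| = (0.8466,-0.5323); ey = (0.5323,0.8466)
P = B + -1.91·ex + 3.09·ey = (2.0168,3.4235)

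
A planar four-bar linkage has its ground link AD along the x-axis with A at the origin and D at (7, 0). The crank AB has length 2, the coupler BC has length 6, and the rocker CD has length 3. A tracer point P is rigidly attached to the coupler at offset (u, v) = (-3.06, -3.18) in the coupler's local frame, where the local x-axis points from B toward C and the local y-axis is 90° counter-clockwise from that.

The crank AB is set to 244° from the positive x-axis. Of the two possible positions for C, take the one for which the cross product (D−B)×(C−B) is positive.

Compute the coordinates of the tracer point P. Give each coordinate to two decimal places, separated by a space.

A=(0,0), D=(7.00,0)
B = A + 2.00·(cos244°, sin244°) = (-0.8767, -1.7976)
|BD| = 8.0793
circle(B,6.00) ∩ circle(D,3.00): a=5.7106, h=1.8410
  candidates: C₊=(4.2811,1.2679) cross=14.874; C₋=(5.1003,-2.3219) cross=-14.874
  mode + wants cross > 0 → take C=(4.2811,1.2679) (cross=14.874)
ex = (C−B)/|BC| = (0.8596,0.5109); ey = (-0.5109,0.8596)
P = B + -3.06·ex + -3.18·ey = (-1.8825,-6.0946)

-1.88 -6.09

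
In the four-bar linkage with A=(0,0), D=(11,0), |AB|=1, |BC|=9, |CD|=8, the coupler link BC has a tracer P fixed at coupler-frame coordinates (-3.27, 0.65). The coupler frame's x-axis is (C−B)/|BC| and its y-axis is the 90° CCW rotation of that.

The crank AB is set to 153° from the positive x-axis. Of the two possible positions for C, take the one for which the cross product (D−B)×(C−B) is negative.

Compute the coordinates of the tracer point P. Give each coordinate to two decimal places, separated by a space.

A=(0,0), D=(11.00,0)
B = A + 1.00·(cos153°, sin153°) = (-0.8910, 0.4540)
|BD| = 11.8997
circle(B,9.00) ∩ circle(D,8.00): a=6.6641, h=6.0489
  candidates: C₊=(5.9991,6.2442) cross=71.980; C₋=(5.5375,-5.8448) cross=-71.980
  mode - wants cross < 0 → take C=(5.5375,-5.8448) (cross=-71.980)
ex = (C−B)/|BC| = (0.7143,-0.6999); ey = (0.6999,0.7143)
P = B + -3.27·ex + 0.65·ey = (-2.7718,3.2068)

-2.77 3.21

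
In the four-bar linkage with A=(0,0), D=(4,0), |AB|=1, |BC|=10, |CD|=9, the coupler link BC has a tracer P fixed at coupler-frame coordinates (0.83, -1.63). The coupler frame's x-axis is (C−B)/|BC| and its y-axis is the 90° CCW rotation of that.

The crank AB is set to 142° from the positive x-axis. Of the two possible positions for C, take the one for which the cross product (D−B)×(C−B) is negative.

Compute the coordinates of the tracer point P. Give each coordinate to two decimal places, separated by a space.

-2.07 -0.69

A=(0,0), D=(4.00,0)
B = A + 1.00·(cos142°, sin142°) = (-0.7880, 0.6157)
|BD| = 4.8274
circle(B,10.00) ∩ circle(D,9.00): a=4.3816, h=8.9890
  candidates: C₊=(4.7042,8.9724) cross=43.394; C₋=(2.4114,-8.8587) cross=-43.394
  mode - wants cross < 0 → take C=(2.4114,-8.8587) (cross=-43.394)
ex = (C−B)/|BC| = (0.3199,-0.9474); ey = (0.9474,0.3199)
P = B + 0.83·ex + -1.63·ey = (-2.0668,-0.6922)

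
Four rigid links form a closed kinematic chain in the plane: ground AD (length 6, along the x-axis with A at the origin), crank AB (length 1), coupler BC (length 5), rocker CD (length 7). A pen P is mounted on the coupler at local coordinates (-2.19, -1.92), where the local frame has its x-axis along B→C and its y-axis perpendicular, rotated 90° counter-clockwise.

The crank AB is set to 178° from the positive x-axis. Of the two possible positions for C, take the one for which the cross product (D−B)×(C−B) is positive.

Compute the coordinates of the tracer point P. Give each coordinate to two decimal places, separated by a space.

A=(0,0), D=(6.00,0)
B = A + 1.00·(cos178°, sin178°) = (-0.9994, 0.0349)
|BD| = 6.9995
circle(B,5.00) ∩ circle(D,7.00): a=1.7853, h=4.6704
  candidates: C₊=(0.8092,4.6963) cross=32.690; C₋=(0.7626,-4.6443) cross=-32.690
  mode + wants cross > 0 → take C=(0.8092,4.6963) (cross=32.690)
ex = (C−B)/|BC| = (0.3617,0.9323); ey = (-0.9323,0.3617)
P = B + -2.19·ex + -1.92·ey = (-0.0016,-2.7013)

-0.00 -2.70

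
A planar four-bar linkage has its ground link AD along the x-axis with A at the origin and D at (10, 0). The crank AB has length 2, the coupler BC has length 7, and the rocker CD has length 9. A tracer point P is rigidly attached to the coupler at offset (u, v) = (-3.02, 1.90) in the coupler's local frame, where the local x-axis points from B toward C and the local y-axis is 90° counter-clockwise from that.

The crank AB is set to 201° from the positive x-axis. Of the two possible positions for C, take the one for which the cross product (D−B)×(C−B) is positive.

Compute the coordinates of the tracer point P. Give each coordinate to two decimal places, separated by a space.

A=(0,0), D=(10.00,0)
B = A + 2.00·(cos201°, sin201°) = (-1.8672, -0.7167)
|BD| = 11.8888
circle(B,7.00) ∩ circle(D,9.00): a=4.5986, h=5.2776
  candidates: C₊=(2.4049,4.8285) cross=62.744; C₋=(3.0412,-5.7075) cross=-62.744
  mode + wants cross > 0 → take C=(2.4049,4.8285) (cross=62.744)
ex = (C−B)/|BC| = (0.6103,0.7922); ey = (-0.7922,0.6103)
P = B + -3.02·ex + 1.90·ey = (-5.2154,-1.9495)

-5.22 -1.95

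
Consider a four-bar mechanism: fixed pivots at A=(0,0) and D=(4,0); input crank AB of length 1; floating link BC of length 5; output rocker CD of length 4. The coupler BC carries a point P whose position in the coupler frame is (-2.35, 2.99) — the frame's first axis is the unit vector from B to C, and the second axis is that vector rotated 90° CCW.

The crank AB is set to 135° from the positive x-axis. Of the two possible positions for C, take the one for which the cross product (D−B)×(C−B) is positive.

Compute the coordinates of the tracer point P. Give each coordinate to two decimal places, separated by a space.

A=(0,0), D=(4.00,0)
B = A + 1.00·(cos135°, sin135°) = (-0.7071, 0.7071)
|BD| = 4.7599
circle(B,5.00) ∩ circle(D,4.00): a=3.3254, h=3.7339
  candidates: C₊=(3.1360,3.9056) cross=17.773; C₋=(2.0267,-3.4794) cross=-17.773
  mode + wants cross > 0 → take C=(3.1360,3.9056) (cross=17.773)
ex = (C−B)/|BC| = (0.7686,0.6397); ey = (-0.6397,0.7686)
P = B + -2.35·ex + 2.99·ey = (-4.4261,1.5020)

-4.43 1.50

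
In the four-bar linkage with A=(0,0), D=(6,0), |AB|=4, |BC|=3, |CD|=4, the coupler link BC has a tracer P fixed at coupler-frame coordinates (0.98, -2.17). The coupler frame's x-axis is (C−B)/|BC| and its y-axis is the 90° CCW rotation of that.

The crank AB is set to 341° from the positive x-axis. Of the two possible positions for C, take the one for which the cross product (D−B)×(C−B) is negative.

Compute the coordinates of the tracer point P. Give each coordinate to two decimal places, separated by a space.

A=(0,0), D=(6.00,0)
B = A + 4.00·(cos341°, sin341°) = (3.7821, -1.3023)
|BD| = 2.5720
circle(B,3.00) ∩ circle(D,4.00): a=-0.0748, h=2.9991
  candidates: C₊=(2.1990,1.2461) cross=7.714; C₋=(5.2361,-3.9264) cross=-7.714
  mode - wants cross < 0 → take C=(5.2361,-3.9264) (cross=-7.714)
ex = (C−B)/|BC| = (0.4847,-0.8747); ey = (0.8747,0.4847)
P = B + 0.98·ex + -2.17·ey = (2.3589,-3.2112)

2.36 -3.21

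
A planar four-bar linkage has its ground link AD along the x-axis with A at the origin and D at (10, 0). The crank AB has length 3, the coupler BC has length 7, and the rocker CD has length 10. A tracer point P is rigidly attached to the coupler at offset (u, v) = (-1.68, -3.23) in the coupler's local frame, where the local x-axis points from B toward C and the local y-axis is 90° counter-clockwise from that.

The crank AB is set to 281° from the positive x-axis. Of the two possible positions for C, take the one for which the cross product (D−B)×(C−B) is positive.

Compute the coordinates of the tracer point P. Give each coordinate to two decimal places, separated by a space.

A=(0,0), D=(10.00,0)
B = A + 3.00·(cos281°, sin281°) = (0.5724, -2.9449)
|BD| = 9.8768
circle(B,7.00) ∩ circle(D,10.00): a=2.3566, h=6.5914
  candidates: C₊=(0.8565,4.0494) cross=65.102; C₋=(4.7871,-8.5338) cross=-65.102
  mode + wants cross > 0 → take C=(0.8565,4.0494) (cross=65.102)
ex = (C−B)/|BC| = (0.0406,0.9992); ey = (-0.9992,0.0406)
P = B + -1.68·ex + -3.23·ey = (3.7316,-4.7546)

3.73 -4.75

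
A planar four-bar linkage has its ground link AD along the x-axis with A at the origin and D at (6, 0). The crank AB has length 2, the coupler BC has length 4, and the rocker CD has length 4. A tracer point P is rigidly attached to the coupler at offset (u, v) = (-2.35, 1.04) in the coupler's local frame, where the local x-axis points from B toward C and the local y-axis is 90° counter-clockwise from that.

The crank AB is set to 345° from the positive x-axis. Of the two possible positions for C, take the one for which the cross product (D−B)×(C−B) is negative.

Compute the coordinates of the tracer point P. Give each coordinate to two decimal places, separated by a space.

1.30 1.97

A=(0,0), D=(6.00,0)
B = A + 2.00·(cos345°, sin345°) = (1.9319, -0.5176)
|BD| = 4.1009
circle(B,4.00) ∩ circle(D,4.00): a=2.0505, h=3.4345
  candidates: C₊=(3.5324,3.1482) cross=14.085; C₋=(4.3994,-3.6658) cross=-14.085
  mode - wants cross < 0 → take C=(4.3994,-3.6658) (cross=-14.085)
ex = (C−B)/|BC| = (0.6169,-0.7870); ey = (0.7870,0.6169)
P = B + -2.35·ex + 1.04·ey = (1.3007,1.9735)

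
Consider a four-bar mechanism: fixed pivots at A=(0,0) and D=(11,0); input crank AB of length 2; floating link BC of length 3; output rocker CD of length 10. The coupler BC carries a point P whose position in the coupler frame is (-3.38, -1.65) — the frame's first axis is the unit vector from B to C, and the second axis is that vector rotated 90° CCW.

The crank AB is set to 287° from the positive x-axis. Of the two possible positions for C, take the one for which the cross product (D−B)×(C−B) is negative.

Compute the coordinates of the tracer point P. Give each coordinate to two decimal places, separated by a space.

-2.53 0.20

A=(0,0), D=(11.00,0)
B = A + 2.00·(cos287°, sin287°) = (0.5847, -1.9126)
|BD| = 10.5894
circle(B,3.00) ∩ circle(D,10.00): a=0.9980, h=2.8291
  candidates: C₊=(1.0553,1.0503) cross=29.959; C₋=(2.0773,-4.5150) cross=-29.959
  mode - wants cross < 0 → take C=(2.0773,-4.5150) (cross=-29.959)
ex = (C−B)/|BC| = (0.4975,-0.8675); ey = (0.8675,0.4975)
P = B + -3.38·ex + -1.65·ey = (-2.5282,0.1985)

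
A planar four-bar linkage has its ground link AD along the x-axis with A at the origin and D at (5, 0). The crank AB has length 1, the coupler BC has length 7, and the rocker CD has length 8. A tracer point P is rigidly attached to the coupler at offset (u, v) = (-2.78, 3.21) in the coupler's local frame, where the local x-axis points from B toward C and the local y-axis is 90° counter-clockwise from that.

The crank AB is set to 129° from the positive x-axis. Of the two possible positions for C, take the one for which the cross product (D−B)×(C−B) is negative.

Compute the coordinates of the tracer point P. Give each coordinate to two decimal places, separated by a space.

A=(0,0), D=(5.00,0)
B = A + 1.00·(cos129°, sin129°) = (-0.6293, 0.7771)
|BD| = 5.6827
circle(B,7.00) ∩ circle(D,8.00): a=1.5216, h=6.8326
  candidates: C₊=(1.8124,7.3375) cross=38.828; C₋=(-0.0565,-6.1994) cross=-38.828
  mode - wants cross < 0 → take C=(-0.0565,-6.1994) (cross=-38.828)
ex = (C−B)/|BC| = (0.0818,-0.9966); ey = (0.9966,0.0818)
P = B + -2.78·ex + 3.21·ey = (2.3424,3.8105)

2.34 3.81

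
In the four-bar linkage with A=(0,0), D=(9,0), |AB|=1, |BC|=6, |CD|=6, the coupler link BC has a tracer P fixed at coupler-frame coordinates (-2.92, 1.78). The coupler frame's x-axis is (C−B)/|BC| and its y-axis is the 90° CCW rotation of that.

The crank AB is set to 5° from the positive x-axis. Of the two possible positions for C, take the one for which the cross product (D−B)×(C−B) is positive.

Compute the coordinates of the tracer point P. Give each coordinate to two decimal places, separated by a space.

A=(0,0), D=(9.00,0)
B = A + 1.00·(cos5°, sin5°) = (0.9962, 0.0872)
|BD| = 8.0043
circle(B,6.00) ∩ circle(D,6.00): a=4.0021, h=4.4702
  candidates: C₊=(5.0468,4.5135) cross=35.781; C₋=(4.9494,-4.4264) cross=-35.781
  mode + wants cross > 0 → take C=(5.0468,4.5135) (cross=35.781)
ex = (C−B)/|BC| = (0.6751,0.7377); ey = (-0.7377,0.6751)
P = B + -2.92·ex + 1.78·ey = (-2.2882,-0.8653)

-2.29 -0.87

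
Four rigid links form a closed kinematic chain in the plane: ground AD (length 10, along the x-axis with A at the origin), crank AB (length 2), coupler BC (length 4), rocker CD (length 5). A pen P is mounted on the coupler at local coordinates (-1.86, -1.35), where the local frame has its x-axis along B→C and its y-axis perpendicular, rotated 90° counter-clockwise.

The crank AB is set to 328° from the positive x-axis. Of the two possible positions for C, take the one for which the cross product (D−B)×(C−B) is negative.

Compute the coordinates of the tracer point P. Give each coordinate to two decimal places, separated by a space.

-0.48 -1.81

A=(0,0), D=(10.00,0)
B = A + 2.00·(cos328°, sin328°) = (1.6961, -1.0598)
|BD| = 8.3713
circle(B,4.00) ∩ circle(D,5.00): a=3.6481, h=1.6406
  candidates: C₊=(5.1071,1.0294) cross=13.734; C₋=(5.5225,-2.2254) cross=-13.734
  mode - wants cross < 0 → take C=(5.5225,-2.2254) (cross=-13.734)
ex = (C−B)/|BC| = (0.9566,-0.2914); ey = (0.2914,0.9566)
P = B + -1.86·ex + -1.35·ey = (-0.4766,-1.8093)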